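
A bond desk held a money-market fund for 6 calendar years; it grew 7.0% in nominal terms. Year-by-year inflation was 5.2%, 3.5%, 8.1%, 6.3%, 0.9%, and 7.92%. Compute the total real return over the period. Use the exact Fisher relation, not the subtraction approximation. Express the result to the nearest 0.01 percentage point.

-21.46%

Cumulative inflation factor: 1.052 × 1.035 × 1.081 × 1.063 × 1.009 × 1.0792 ≈ 1.36241.
Nominal growth factor: 1.07000. Real growth factor = 1.07000 / 1.36241 ≈ 0.78537.
Total real return ≈ -21.4628%.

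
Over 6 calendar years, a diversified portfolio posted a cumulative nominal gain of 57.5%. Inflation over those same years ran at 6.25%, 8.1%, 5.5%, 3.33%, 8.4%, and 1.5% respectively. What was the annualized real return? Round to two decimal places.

Cumulative inflation factor: 1.0625 × 1.081 × 1.055 × 1.0333 × 1.084 × 1.015 ≈ 1.37762.
Nominal growth factor: 1.57500. Real growth factor = 1.57500 / 1.37762 ≈ 1.14328.
Annualized: 1.14328^(1/6) − 1 ≈ 0.02257.

2.26%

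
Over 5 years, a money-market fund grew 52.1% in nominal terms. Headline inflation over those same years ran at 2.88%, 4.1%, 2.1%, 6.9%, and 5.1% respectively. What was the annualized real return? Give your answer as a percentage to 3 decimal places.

Cumulative inflation factor: 1.0288 × 1.041 × 1.021 × 1.069 × 1.051 ≈ 1.22854.
Nominal growth factor: 1.52100. Real growth factor = 1.52100 / 1.22854 ≈ 1.23806.
Annualized: 1.23806^(1/5) − 1 ≈ 0.04363.

4.363%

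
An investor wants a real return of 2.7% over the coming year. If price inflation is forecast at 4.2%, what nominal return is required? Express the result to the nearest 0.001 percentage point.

By the Fisher equation, 1 + r_nom = (1 + 2.7%)(1 + 4.2%) = 1.027 × 1.042 = 1.070134.
So r_nom = 7.0134%.

7.013%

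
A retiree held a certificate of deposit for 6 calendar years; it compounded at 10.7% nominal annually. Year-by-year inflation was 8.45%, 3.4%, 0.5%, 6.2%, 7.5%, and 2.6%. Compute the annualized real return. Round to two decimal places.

5.69%

Cumulative inflation factor: 1.0845 × 1.034 × 1.005 × 1.062 × 1.075 × 1.026 ≈ 1.32007.
Nominal growth factor: 1.84029. Real growth factor = 1.84029 / 1.32007 ≈ 1.39408.
Annualized: 1.39408^(1/6) − 1 ≈ 0.05693.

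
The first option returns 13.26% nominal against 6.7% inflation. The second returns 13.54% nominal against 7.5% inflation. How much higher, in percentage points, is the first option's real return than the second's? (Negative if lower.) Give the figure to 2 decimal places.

The first option real return: 1.1326/1.067 − 1 = 6.148%.
The second real return: 1.1354/1.075 − 1 = 5.619%.
Difference: 6.148 − 5.619 = 0.529 pp.

0.53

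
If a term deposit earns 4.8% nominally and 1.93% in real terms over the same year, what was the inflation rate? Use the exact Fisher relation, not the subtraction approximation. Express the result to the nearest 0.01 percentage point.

From (1+r_nom) = (1+r_real)(1+π), we get 1+π = (1 + 4.8%)/(1 + 1.93%) = 1.048/1.0193 ≈ 1.02816.
So π ≈ 2.8157%.

2.82%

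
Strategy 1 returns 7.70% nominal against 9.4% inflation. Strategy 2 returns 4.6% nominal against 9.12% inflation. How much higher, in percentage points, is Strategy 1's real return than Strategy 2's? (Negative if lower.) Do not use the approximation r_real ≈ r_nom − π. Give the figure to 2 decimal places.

Strategy 1 real return: 1.0770/1.094 − 1 = -1.554%.
Strategy 2 real return: 1.046/1.0912 − 1 = -4.142%.
Difference: -1.554 − (-4.142) = 2.588 pp.

2.59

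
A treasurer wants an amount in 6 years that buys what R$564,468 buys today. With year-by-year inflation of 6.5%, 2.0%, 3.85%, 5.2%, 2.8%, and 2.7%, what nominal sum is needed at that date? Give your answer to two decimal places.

Cumulative price-level factor: 1.065 × 1.020 × 1.0385 × 1.052 × 1.028 × 1.027 ≈ 1.2529553027.
Multiplying R$564,468 by the price-level factor gives the future nominal sum.

R$707,253.17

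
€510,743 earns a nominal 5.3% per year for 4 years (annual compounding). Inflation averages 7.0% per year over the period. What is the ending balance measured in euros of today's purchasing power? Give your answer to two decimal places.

€479,049.95

Nominal value at maturity: €510,743 × (1 + 5.3%)^4 ≈ €627,936.76.
Price-level factor over 4 years: (1 + 7.0%)^4 = 1.31079601.
The maturity value deflated by that factor is the answer in today's purchasing power.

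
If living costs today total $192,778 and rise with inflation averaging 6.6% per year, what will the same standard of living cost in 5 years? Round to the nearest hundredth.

$265,364.91

Cumulative price-level factor: (1+6.6%)^5 ≈ 1.3765310860.
Multiplying $192,778 by the price-level factor gives the future nominal sum.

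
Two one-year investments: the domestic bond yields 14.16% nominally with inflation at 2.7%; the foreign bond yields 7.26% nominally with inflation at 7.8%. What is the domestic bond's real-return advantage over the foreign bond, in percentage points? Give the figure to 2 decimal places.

The domestic bond real return: 1.1416/1.027 − 1 = 11.159%.
The foreign bond real return: 1.0726/1.078 − 1 = -0.501%.
Difference: 11.159 − (-0.501) = 11.660 pp.

11.66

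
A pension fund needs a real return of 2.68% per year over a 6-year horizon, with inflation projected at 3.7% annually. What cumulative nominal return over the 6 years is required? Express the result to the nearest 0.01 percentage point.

Required annual nominal rate: (1+2.68%)(1+3.7%) − 1 = 6.47916%.
Cumulative over 6 years: (1 + 0.0647916)^6 − 1 ≈ 0.45743.

45.74%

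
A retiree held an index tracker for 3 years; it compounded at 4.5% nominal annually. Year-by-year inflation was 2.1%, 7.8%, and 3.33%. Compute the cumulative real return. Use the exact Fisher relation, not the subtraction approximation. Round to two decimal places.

0.34%

Cumulative inflation factor: 1.021 × 1.078 × 1.0333 ≈ 1.13729.
Nominal growth factor: 1.14117. Real growth factor = 1.14117 / 1.13729 ≈ 1.00341.
Total real return ≈ 0.3409%.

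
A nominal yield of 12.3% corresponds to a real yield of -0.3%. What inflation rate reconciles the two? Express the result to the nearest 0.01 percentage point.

12.64%

From (1+r_nom) = (1+r_real)(1+π), we get 1+π = (1 + 12.3%)/(1 − 0.3%) = 1.123/0.997 ≈ 1.12638.
So π ≈ 12.6379%.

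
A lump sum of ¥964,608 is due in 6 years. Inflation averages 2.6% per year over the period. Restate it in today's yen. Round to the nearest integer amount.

¥826,926

Price-level factor over 6 years: (1 + 2.6%)^6 ≈ 1.1664984462.
Purchasing power today: ¥964,608 divided by that factor.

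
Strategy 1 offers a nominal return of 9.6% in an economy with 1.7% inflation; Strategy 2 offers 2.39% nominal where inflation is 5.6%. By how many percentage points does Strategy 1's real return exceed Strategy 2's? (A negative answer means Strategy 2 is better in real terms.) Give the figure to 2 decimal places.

Strategy 1 real return: 1.096/1.017 − 1 = 7.768%.
Strategy 2 real return: 1.0239/1.056 − 1 = -3.040%.
Difference: 7.768 − (-3.040) = 10.808 pp.

10.81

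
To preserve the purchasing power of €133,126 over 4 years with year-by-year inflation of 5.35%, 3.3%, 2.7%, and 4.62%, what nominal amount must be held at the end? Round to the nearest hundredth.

Cumulative price-level factor: 1.0535 × 1.033 × 1.027 × 1.0462 ≈ 1.1692840370.
The nominal amount required is €133,126 scaled up by that factor.

€155,662.11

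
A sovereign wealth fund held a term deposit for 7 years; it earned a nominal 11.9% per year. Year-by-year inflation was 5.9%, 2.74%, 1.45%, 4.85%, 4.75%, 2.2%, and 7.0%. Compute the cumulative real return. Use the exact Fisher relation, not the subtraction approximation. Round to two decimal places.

Cumulative inflation factor: 1.059 × 1.0274 × 1.0145 × 1.0485 × 1.0475 × 1.022 × 1.070 ≈ 1.32570.
Nominal growth factor: 2.19690. Real growth factor = 2.19690 / 1.32570 ≈ 1.65717.
Total real return ≈ 65.7166%.

65.72%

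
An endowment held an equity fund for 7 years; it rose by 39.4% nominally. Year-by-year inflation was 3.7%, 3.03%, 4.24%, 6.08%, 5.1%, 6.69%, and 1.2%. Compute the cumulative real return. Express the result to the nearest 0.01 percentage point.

Cumulative inflation factor: 1.037 × 1.0303 × 1.0424 × 1.0608 × 1.051 × 1.0669 × 1.012 ≈ 1.34066.
Nominal growth factor: 1.39400. Real growth factor = 1.39400 / 1.34066 ≈ 1.03979.
Total real return ≈ 3.9790%.

3.98%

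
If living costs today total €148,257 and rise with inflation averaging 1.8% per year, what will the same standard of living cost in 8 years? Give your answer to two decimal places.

Cumulative price-level factor: (1+1.8%)^8 ≈ 1.1534060471.
The nominal amount required is €148,257 scaled up by that factor.

€171,000.52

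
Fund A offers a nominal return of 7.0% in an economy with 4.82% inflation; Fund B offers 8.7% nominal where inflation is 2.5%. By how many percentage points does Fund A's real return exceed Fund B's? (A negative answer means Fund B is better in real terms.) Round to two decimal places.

Fund A real return: 1.070/1.0482 − 1 = 2.080%.
Fund B real return: 1.087/1.025 − 1 = 6.049%.
Difference: 2.080 − 6.049 = -3.969 pp.

-3.97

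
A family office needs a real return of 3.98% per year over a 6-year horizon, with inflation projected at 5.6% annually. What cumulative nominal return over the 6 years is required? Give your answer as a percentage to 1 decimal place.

75.3%

Required annual nominal rate: (1+3.98%)(1+5.6%) − 1 = 9.80288%.
Cumulative over 6 years: (1 + 0.0980288)^6 − 1 ≈ 0.75260.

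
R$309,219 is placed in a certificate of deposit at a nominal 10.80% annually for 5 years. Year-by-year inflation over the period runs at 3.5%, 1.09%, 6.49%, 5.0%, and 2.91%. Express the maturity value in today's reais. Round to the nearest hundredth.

R$428,904.62

Nominal value at maturity: R$309,219 × (1 + 10.80%)^5 ≈ R$516,374.72.
Price-level factor over 5 years: 1.035 × 1.0109 × 1.0649 × 1.050 × 1.0291 ≈ 1.2039383557.
The maturity value deflated by that factor is the answer in today's purchasing power.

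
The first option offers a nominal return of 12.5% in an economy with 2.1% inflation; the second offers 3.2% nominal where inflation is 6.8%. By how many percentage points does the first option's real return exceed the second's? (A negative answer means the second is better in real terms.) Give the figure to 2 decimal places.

The first option real return: 1.125/1.021 − 1 = 10.186%.
The second real return: 1.032/1.068 − 1 = -3.371%.
Difference: 10.186 − (-3.371) = 13.557 pp.

13.56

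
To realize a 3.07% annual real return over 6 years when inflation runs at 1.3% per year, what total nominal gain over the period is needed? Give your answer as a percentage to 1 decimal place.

Required annual nominal rate: (1+3.07%)(1+1.3%) − 1 = 4.40991%.
Cumulative over 6 years: (1 + 0.0440991)^6 − 1 ≈ 0.29554.

29.6%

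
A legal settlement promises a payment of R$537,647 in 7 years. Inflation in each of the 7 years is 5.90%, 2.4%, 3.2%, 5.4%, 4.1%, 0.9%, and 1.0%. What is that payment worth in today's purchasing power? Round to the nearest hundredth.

R$429,652.89

Price-level factor over 7 years: 1.0590 × 1.024 × 1.032 × 1.054 × 1.041 × 1.009 × 1.010 ≈ 1.2513520068.
Purchasing power today: R$537,647 divided by that factor.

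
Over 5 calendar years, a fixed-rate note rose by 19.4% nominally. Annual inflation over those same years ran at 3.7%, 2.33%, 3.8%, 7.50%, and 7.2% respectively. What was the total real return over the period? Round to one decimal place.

-5.9%

Cumulative inflation factor: 1.037 × 1.0233 × 1.038 × 1.0750 × 1.072 ≈ 1.26935.
Nominal growth factor: 1.19400. Real growth factor = 1.19400 / 1.26935 ≈ 0.94064.
Total real return ≈ -5.9363%.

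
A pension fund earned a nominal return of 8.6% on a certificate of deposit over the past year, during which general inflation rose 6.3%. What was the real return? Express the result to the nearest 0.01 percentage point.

Real return via the Fisher equation: (1 + 8.6%)/(1 + 6.3%) − 1 = 1.086/1.063 − 1 ≈ 0.02164.

2.16%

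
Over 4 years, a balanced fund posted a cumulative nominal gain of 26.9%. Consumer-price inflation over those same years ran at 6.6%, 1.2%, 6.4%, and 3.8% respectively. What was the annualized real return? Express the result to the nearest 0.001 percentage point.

Cumulative inflation factor: 1.066 × 1.012 × 1.064 × 1.038 ≈ 1.19145.
Nominal growth factor: 1.26900. Real growth factor = 1.26900 / 1.19145 ≈ 1.06509.
Annualized: 1.06509^(1/4) − 1 ≈ 0.01589.

1.589%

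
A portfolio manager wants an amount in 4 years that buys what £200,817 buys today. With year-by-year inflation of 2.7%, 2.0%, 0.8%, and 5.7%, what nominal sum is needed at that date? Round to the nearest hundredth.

Cumulative price-level factor: 1.027 × 1.020 × 1.008 × 1.057 ≈ 1.1161077782.
Multiplying £200,817 by the price-level factor gives the future nominal sum.

£224,133.42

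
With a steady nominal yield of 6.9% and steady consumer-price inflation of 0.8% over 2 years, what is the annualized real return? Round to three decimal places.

With constant rates the annual real return is the same each year: (1+6.9%)/(1+0.8%) − 1 = 0.06052.

6.052%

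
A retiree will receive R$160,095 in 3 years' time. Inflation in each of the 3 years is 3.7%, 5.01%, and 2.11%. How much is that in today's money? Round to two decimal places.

R$143,979.31

Price-level factor over 3 years: 1.037 × 1.0501 × 1.0211 ≈ 1.1119306231.
Purchasing power today: R$160,095 divided by that factor.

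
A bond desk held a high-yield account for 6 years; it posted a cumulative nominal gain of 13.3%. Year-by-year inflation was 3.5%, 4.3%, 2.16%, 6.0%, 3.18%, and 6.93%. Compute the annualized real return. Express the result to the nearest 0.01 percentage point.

Cumulative inflation factor: 1.035 × 1.043 × 1.0216 × 1.060 × 1.0318 × 1.0693 ≈ 1.28975.
Nominal growth factor: 1.13300. Real growth factor = 1.13300 / 1.28975 ≈ 0.87846.
Annualized: 0.87846^(1/6) − 1 ≈ -0.02137.

-2.14%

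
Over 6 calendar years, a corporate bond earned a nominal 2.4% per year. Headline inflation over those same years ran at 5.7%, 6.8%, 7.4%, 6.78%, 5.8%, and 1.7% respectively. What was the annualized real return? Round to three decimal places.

-3.103%

Cumulative inflation factor: 1.057 × 1.068 × 1.074 × 1.0678 × 1.058 × 1.017 ≈ 1.39299.
Nominal growth factor: 1.15292. Real growth factor = 1.15292 / 1.39299 ≈ 0.82766.
Annualized: 0.82766^(1/6) − 1 ≈ -0.03103.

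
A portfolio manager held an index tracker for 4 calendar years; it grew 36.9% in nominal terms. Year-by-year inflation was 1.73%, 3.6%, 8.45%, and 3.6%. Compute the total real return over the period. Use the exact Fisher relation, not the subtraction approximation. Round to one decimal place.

Cumulative inflation factor: 1.0173 × 1.036 × 1.0845 × 1.036 ≈ 1.18413.
Nominal growth factor: 1.36900. Real growth factor = 1.36900 / 1.18413 ≈ 1.15613.
Total real return ≈ 15.6126%.

15.6%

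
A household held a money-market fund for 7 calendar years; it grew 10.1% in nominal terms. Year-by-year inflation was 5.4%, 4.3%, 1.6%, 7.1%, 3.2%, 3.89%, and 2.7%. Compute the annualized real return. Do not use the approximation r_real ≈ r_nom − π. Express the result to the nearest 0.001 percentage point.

Cumulative inflation factor: 1.054 × 1.043 × 1.016 × 1.071 × 1.032 × 1.0389 × 1.027 ≈ 1.31714.
Nominal growth factor: 1.10100. Real growth factor = 1.10100 / 1.31714 ≈ 0.83590.
Annualized: 0.83590^(1/7) − 1 ≈ -0.02528.

-2.528%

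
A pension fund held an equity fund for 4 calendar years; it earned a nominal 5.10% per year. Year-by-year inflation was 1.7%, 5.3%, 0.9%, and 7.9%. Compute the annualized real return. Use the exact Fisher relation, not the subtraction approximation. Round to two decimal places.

Cumulative inflation factor: 1.017 × 1.053 × 1.009 × 1.079 ≈ 1.16590.
Nominal growth factor: 1.22014. Real growth factor = 1.22014 / 1.16590 ≈ 1.04652.
Annualized: 1.04652^(1/4) − 1 ≈ 0.01143.

1.14%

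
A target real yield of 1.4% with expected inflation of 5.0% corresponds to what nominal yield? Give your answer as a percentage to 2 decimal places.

By the Fisher equation, 1 + r_nom = (1 + 1.4%)(1 + 5.0%) = 1.014 × 1.050 = 1.0647.
So r_nom = 6.47%.

6.47%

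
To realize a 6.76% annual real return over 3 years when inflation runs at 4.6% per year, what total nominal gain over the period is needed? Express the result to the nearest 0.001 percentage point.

Required annual nominal rate: (1+6.76%)(1+4.6%) − 1 = 11.67096%.
Cumulative over 3 years: (1 + 0.1167096)^3 − 1 ≈ 0.39258.

39.258%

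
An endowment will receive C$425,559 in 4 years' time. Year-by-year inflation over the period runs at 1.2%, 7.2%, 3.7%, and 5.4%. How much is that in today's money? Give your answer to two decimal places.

C$358,893.10

Price-level factor over 4 years: 1.012 × 1.072 × 1.037 × 1.054 ≈ 1.1857541823.
Purchasing power today: C$425,559 divided by that factor.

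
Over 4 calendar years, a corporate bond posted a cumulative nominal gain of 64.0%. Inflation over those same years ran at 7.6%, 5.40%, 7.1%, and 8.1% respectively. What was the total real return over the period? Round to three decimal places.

Cumulative inflation factor: 1.076 × 1.0540 × 1.071 × 1.081 ≈ 1.31301.
Nominal growth factor: 1.64000. Real growth factor = 1.64000 / 1.31301 ≈ 1.24904.
Total real return ≈ 24.9038%.

24.904%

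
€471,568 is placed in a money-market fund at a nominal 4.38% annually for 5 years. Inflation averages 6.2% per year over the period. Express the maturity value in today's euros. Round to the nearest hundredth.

Nominal value at maturity: €471,568 × (1 + 4.38%)^5 ≈ €584,293.14.
Price-level factor over 5 years: (1 + 6.2%)^5 ≈ 1.3508980778.
Dividing the nominal maturity value by the price-level factor gives the value in today's money.

€432,522.00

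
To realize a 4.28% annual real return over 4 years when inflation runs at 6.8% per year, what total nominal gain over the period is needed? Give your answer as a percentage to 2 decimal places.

53.85%

Required annual nominal rate: (1+4.28%)(1+6.8%) − 1 = 11.37104%.
Cumulative over 4 years: (1 + 0.1137104)^4 − 1 ≈ 0.53847.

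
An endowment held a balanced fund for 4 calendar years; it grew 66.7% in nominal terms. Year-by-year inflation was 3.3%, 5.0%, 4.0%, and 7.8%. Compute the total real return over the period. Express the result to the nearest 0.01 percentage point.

Cumulative inflation factor: 1.033 × 1.050 × 1.040 × 1.078 ≈ 1.21602.
Nominal growth factor: 1.66700. Real growth factor = 1.66700 / 1.21602 ≈ 1.37086.
Total real return ≈ 37.0862%.

37.09%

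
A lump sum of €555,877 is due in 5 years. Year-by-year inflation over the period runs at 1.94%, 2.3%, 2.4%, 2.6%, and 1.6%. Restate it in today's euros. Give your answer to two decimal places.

Price-level factor over 5 years: 1.0194 × 1.023 × 1.024 × 1.026 × 1.016 ≈ 1.1131694740.
Purchasing power today: €555,877 divided by that factor.

€499,364.21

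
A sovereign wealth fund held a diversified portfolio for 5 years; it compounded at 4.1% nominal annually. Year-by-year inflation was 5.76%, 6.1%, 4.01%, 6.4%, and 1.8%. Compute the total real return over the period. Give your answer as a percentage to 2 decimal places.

-3.29%

Cumulative inflation factor: 1.0576 × 1.061 × 1.0401 × 1.064 × 1.018 ≈ 1.26416.
Nominal growth factor: 1.22251. Real growth factor = 1.22251 / 1.26416 ≈ 0.96706.
Total real return ≈ -3.2942%.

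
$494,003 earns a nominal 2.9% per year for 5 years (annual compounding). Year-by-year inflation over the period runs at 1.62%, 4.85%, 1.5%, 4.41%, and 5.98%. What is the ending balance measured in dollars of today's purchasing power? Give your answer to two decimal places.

$476,241.00

Nominal value at maturity: $494,003 × (1 + 2.9%)^5 ≈ $569,910.24.
Price-level factor over 5 years: 1.0162 × 1.0485 × 1.015 × 1.0441 × 1.0598 ≈ 1.1966845349.
The maturity value deflated by that factor is the answer in today's purchasing power.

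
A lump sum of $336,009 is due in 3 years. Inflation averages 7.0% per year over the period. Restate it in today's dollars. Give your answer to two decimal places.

$274,283.43

Price-level factor over 3 years: (1 + 7.0%)^3 = 1.225043.
Purchasing power today: $336,009 divided by that factor.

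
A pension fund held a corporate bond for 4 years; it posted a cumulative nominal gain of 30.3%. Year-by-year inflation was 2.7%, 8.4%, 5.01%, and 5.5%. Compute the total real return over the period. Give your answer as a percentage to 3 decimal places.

5.648%

Cumulative inflation factor: 1.027 × 1.084 × 1.0501 × 1.055 ≈ 1.23334.
Nominal growth factor: 1.30300. Real growth factor = 1.30300 / 1.23334 ≈ 1.05648.
Total real return ≈ 5.6481%.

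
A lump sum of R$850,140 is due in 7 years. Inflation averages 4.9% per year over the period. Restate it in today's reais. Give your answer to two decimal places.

R$608,221.87

Price-level factor over 7 years: (1 + 4.9%)^7 ≈ 1.3977465126.
Purchasing power today: R$850,140 divided by that factor.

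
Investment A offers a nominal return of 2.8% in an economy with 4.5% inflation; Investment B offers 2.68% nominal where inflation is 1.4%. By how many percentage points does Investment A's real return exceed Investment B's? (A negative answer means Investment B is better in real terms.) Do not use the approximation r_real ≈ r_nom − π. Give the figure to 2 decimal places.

-2.89

Investment A real return: 1.028/1.045 − 1 = -1.627%.
Investment B real return: 1.0268/1.014 − 1 = 1.262%.
Difference: -1.627 − 1.262 = -2.889 pp.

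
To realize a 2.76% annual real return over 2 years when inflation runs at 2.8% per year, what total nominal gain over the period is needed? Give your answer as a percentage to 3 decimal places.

11.592%

Required annual nominal rate: (1+2.76%)(1+2.8%) − 1 = 5.63728%.
Cumulative over 2 years: (1 + 0.0563728)^2 − 1 ≈ 0.11592.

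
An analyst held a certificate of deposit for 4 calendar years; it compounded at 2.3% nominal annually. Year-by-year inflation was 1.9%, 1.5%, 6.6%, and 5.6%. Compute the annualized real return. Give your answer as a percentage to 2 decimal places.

Cumulative inflation factor: 1.019 × 1.015 × 1.066 × 1.056 ≈ 1.16429.
Nominal growth factor: 1.09522. Real growth factor = 1.09522 / 1.16429 ≈ 0.94068.
Annualized: 0.94068^(1/4) − 1 ≈ -0.01517.

-1.52%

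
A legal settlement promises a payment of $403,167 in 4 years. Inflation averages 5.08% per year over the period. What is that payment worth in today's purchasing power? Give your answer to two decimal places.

$330,677.56

Price-level factor over 4 years: (1 + 5.08%)^4 ≈ 1.2192148858.
Purchasing power today: $403,167 divided by that factor.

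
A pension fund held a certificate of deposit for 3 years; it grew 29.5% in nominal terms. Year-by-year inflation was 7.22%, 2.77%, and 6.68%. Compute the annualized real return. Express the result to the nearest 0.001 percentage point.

Cumulative inflation factor: 1.0722 × 1.0277 × 1.0668 ≈ 1.17551.
Nominal growth factor: 1.29500. Real growth factor = 1.29500 / 1.17551 ≈ 1.10165.
Annualized: 1.10165^(1/3) − 1 ≈ 0.03280.

3.280%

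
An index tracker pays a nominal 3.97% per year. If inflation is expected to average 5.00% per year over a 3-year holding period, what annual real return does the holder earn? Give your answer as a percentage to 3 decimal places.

-0.981%

With constant rates the annual real return is the same each year: (1+3.97%)/(1+5.00%) − 1 = -0.00981.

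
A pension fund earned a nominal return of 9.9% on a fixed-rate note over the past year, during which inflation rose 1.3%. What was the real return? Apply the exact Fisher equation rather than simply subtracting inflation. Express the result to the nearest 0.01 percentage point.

8.49%

Real return via the Fisher equation: (1 + 9.9%)/(1 + 1.3%) − 1 = 1.099/1.013 − 1 ≈ 0.08490.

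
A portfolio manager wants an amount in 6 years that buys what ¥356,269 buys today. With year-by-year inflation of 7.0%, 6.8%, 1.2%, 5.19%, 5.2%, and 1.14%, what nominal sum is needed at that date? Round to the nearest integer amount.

Cumulative price-level factor: 1.070 × 1.068 × 1.012 × 1.0519 × 1.052 × 1.0114 ≈ 1.2943409370.
Multiplying ¥356,269 by the price-level factor gives the future nominal sum.

¥461,134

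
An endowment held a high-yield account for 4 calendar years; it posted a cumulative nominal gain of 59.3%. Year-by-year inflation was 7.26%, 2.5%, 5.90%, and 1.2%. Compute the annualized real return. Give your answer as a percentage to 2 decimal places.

Cumulative inflation factor: 1.0726 × 1.025 × 1.0590 × 1.012 ≈ 1.17825.
Nominal growth factor: 1.59300. Real growth factor = 1.59300 / 1.17825 ≈ 1.35200.
Annualized: 1.35200^(1/4) − 1 ≈ 0.07831.

7.83%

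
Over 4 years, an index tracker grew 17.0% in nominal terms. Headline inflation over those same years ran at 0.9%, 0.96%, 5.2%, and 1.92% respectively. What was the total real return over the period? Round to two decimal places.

Cumulative inflation factor: 1.009 × 1.0096 × 1.052 × 1.0192 ≈ 1.09223.
Nominal growth factor: 1.17000. Real growth factor = 1.17000 / 1.09223 ≈ 1.07120.
Total real return ≈ 7.1199%.

7.12%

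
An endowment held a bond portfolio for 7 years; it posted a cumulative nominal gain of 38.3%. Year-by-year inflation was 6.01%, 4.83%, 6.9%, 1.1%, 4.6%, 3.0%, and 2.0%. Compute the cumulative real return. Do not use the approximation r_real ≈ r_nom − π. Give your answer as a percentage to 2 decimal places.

Cumulative inflation factor: 1.0601 × 1.0483 × 1.069 × 1.011 × 1.046 × 1.030 × 1.020 ≈ 1.31987.
Nominal growth factor: 1.38300. Real growth factor = 1.38300 / 1.31987 ≈ 1.04783.
Total real return ≈ 4.7832%.

4.78%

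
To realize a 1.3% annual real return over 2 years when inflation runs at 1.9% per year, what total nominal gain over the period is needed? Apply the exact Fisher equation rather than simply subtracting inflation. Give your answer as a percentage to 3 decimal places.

6.553%

Required annual nominal rate: (1+1.3%)(1+1.9%) − 1 = 3.2247%.
Cumulative over 2 years: (1 + 0.032247)^2 − 1 ≈ 0.06553.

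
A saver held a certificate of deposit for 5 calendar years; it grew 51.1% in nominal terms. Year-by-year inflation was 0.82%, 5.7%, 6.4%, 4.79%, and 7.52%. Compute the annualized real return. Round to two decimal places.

Cumulative inflation factor: 1.0082 × 1.057 × 1.064 × 1.0479 × 1.0752 ≈ 1.27753.
Nominal growth factor: 1.51100. Real growth factor = 1.51100 / 1.27753 ≈ 1.18275.
Annualized: 1.18275^(1/5) − 1 ≈ 0.03414.

3.41%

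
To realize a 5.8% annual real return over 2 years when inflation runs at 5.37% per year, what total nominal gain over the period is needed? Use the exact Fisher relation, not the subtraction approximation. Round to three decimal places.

24.281%

Required annual nominal rate: (1+5.8%)(1+5.37%) − 1 = 11.48146%.
Cumulative over 2 years: (1 + 0.1148146)^2 − 1 ≈ 0.24281.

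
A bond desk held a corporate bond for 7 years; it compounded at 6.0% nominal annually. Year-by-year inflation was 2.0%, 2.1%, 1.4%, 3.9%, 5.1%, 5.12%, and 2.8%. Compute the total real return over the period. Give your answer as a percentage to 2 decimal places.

Cumulative inflation factor: 1.020 × 1.021 × 1.014 × 1.039 × 1.051 × 1.0512 × 1.028 ≈ 1.24612.
Nominal growth factor: 1.50363. Real growth factor = 1.50363 / 1.24612 ≈ 1.20665.
Total real return ≈ 20.6648%.

20.66%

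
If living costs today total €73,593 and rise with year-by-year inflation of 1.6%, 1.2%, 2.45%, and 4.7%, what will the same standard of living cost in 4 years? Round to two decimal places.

€81,165.11

Cumulative price-level factor: 1.016 × 1.012 × 1.0245 × 1.047 ≈ 1.1028916911.
Multiplying €73,593 by the price-level factor gives the future nominal sum.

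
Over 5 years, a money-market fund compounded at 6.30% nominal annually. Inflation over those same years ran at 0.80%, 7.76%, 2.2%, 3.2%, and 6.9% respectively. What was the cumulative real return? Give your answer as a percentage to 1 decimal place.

10.8%

Cumulative inflation factor: 1.0080 × 1.0776 × 1.022 × 1.032 × 1.069 ≈ 1.22469.
Nominal growth factor: 1.35727. Real growth factor = 1.35727 / 1.22469 ≈ 1.10826.
Total real return ≈ 10.8256%.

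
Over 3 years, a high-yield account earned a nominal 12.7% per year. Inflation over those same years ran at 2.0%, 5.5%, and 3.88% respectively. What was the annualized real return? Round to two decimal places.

Cumulative inflation factor: 1.020 × 1.055 × 1.0388 ≈ 1.11785.
Nominal growth factor: 1.43144. Real growth factor = 1.43144 / 1.11785 ≈ 1.28052.
Annualized: 1.28052^(1/3) − 1 ≈ 0.08591.

8.59%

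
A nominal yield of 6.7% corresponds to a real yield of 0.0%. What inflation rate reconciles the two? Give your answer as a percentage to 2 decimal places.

6.70%

From (1+r_nom) = (1+r_real)(1+π), we get 1+π = (1 + 6.7%)/(1 + 0.0%) = 1.067/1.000 ≈ 1.06700.
So π ≈ 6.7000%.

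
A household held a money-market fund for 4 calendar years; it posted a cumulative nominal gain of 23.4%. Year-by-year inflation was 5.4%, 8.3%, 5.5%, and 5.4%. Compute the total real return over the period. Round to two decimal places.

Cumulative inflation factor: 1.054 × 1.083 × 1.055 × 1.054 ≈ 1.26929.
Nominal growth factor: 1.23400. Real growth factor = 1.23400 / 1.26929 ≈ 0.97219.
Total real return ≈ -2.7806%.

-2.78%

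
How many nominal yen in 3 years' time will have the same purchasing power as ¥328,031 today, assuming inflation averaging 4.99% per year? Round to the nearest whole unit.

¥379,628

Cumulative price-level factor: (1+4.99%)^3 ≈ 1.1572942815.
Multiplying ¥328,031 by the price-level factor gives the future nominal sum.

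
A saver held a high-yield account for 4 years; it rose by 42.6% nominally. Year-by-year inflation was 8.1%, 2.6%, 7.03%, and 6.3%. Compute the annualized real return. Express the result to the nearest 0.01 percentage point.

3.10%

Cumulative inflation factor: 1.081 × 1.026 × 1.0703 × 1.063 ≈ 1.26186.
Nominal growth factor: 1.42600. Real growth factor = 1.42600 / 1.26186 ≈ 1.13008.
Annualized: 1.13008^(1/4) − 1 ≈ 0.03104.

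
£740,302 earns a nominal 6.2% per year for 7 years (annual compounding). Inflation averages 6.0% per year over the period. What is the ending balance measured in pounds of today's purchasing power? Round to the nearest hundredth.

£750,135.09

Nominal value at maturity: £740,302 × (1 + 6.2%)^7 ≈ £1,127,925.82.
Price-level factor over 7 years: (1 + 6.0%)^7 ≈ 1.5036302590.
The maturity value deflated by that factor is the answer in today's purchasing power.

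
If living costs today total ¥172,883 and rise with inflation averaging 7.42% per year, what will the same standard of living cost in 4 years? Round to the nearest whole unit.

¥230,193

Cumulative price-level factor: (1+7.42%)^4 ≈ 1.3314982260.
The nominal amount required is ¥172,883 scaled up by that factor.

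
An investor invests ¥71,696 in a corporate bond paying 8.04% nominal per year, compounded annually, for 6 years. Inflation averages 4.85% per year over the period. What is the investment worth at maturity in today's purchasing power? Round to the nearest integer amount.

¥85,821

Nominal value at maturity: ¥71,696 × (1 + 8.04%)^6 ≈ ¥114,026.
Price-level factor over 6 years: (1 + 4.85%)^6 ≈ 1.3286500518.
The maturity value deflated by that factor is the answer in today's purchasing power.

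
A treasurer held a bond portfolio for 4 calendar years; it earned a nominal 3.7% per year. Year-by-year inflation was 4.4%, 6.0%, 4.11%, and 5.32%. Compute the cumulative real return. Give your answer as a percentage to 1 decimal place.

-4.7%

Cumulative inflation factor: 1.044 × 1.060 × 1.0411 × 1.0532 ≈ 1.21342.
Nominal growth factor: 1.15642. Real growth factor = 1.15642 / 1.21342 ≈ 0.95303.
Total real return ≈ -4.6973%.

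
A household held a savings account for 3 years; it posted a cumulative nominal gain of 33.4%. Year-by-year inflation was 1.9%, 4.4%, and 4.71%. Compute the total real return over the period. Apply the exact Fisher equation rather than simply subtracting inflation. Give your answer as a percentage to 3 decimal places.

Cumulative inflation factor: 1.019 × 1.044 × 1.0471 ≈ 1.11394.
Nominal growth factor: 1.33400. Real growth factor = 1.33400 / 1.11394 ≈ 1.19755.
Total real return ≈ 19.7548%.

19.755%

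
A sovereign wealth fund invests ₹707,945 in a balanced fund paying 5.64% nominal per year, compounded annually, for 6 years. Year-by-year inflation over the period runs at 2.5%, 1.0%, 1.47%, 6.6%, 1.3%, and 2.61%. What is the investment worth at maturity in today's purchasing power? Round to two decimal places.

₹845,338.48

Nominal value at maturity: ₹707,945 × (1 + 5.64%)^6 ≈ ₹983,942.85.
Price-level factor over 6 years: 1.025 × 1.010 × 1.0147 × 1.066 × 1.013 × 1.0261 ≈ 1.1639631662.
Dividing the nominal maturity value by the price-level factor gives the value in today's money.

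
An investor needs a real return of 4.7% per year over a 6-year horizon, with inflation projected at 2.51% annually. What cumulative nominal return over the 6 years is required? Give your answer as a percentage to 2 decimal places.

Required annual nominal rate: (1+4.7%)(1+2.51%) − 1 = 7.32797%.
Cumulative over 6 years: (1 + 0.0732797)^6 − 1 ≈ 0.52854.

52.85%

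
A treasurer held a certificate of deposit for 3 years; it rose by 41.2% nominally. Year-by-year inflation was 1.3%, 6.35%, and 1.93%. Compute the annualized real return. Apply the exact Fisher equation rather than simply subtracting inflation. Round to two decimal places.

8.74%

Cumulative inflation factor: 1.013 × 1.0635 × 1.0193 ≈ 1.09812.
Nominal growth factor: 1.41200. Real growth factor = 1.41200 / 1.09812 ≈ 1.28584.
Annualized: 1.28584^(1/3) − 1 ≈ 0.08741.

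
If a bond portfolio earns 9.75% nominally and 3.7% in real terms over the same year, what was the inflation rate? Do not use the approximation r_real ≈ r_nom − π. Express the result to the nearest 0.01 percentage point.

5.83%

From (1+r_nom) = (1+r_real)(1+π), we get 1+π = (1 + 9.75%)/(1 + 3.7%) = 1.0975/1.037 ≈ 1.05834.
So π ≈ 5.8341%.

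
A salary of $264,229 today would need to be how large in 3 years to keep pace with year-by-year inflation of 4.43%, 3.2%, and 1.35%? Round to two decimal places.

Cumulative price-level factor: 1.0443 × 1.032 × 1.0135 = 1.0922667876.
Multiplying $264,229 by the price-level factor gives the future nominal sum.

$288,608.56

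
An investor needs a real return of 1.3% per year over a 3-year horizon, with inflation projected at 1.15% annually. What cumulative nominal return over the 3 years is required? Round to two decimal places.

Required annual nominal rate: (1+1.3%)(1+1.15%) − 1 = 2.46495%.
Cumulative over 3 years: (1 + 0.0246495)^3 − 1 ≈ 0.07579.

7.58%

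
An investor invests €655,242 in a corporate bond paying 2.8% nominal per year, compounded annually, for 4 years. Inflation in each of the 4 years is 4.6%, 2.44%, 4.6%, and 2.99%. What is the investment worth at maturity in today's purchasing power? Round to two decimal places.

Nominal value at maturity: €655,242 × (1 + 2.8%)^4 ≈ €731,769.30.
Price-level factor over 4 years: 1.046 × 1.0244 × 1.046 × 1.0299 ≈ 1.1543247221.
The maturity value deflated by that factor is the answer in today's purchasing power.

€633,937.13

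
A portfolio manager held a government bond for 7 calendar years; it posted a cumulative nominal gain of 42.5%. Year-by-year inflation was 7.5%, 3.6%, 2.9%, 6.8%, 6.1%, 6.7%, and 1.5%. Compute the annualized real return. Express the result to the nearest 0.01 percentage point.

Cumulative inflation factor: 1.075 × 1.036 × 1.029 × 1.068 × 1.061 × 1.067 × 1.015 ≈ 1.40637.
Nominal growth factor: 1.42500. Real growth factor = 1.42500 / 1.40637 ≈ 1.01324.
Annualized: 1.01324^(1/7) − 1 ≈ 0.00188.

0.19%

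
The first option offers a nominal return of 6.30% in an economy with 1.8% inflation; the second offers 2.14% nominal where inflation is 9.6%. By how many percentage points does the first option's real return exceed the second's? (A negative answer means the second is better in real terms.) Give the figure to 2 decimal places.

The first option real return: 1.0630/1.018 − 1 = 4.420%.
The second real return: 1.0214/1.096 − 1 = -6.807%.
Difference: 4.420 − (-6.807) = 11.227 pp.

11.23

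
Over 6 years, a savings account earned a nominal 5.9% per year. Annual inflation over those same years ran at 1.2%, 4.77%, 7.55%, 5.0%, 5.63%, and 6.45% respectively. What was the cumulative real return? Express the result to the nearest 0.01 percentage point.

4.77%

Cumulative inflation factor: 1.012 × 1.0477 × 1.0755 × 1.050 × 1.0563 × 1.0645 ≈ 1.34633.
Nominal growth factor: 1.41051. Real growth factor = 1.41051 / 1.34633 ≈ 1.04767.
Total real return ≈ 4.7673%.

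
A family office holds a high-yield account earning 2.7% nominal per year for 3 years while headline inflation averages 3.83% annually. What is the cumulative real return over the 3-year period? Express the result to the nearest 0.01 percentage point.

-3.23%

The annual real rate is (1+2.7%)/(1+3.83%) − 1 = -1.0883%.
Compounded over 3 years: (1 + -0.010883)^3 − 1 ≈ -0.03230.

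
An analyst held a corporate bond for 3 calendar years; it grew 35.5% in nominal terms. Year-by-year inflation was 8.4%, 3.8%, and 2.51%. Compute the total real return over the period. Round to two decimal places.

Cumulative inflation factor: 1.084 × 1.038 × 1.0251 ≈ 1.15343.
Nominal growth factor: 1.35500. Real growth factor = 1.35500 / 1.15343 ≈ 1.17475.
Total real return ≈ 17.4753%.

17.48%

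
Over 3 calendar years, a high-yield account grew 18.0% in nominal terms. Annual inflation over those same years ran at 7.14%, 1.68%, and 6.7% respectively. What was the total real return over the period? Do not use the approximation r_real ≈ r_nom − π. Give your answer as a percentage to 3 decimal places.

1.515%

Cumulative inflation factor: 1.0714 × 1.0168 × 1.067 ≈ 1.16239.
Nominal growth factor: 1.18000. Real growth factor = 1.18000 / 1.16239 ≈ 1.01515.
Total real return ≈ 1.5150%.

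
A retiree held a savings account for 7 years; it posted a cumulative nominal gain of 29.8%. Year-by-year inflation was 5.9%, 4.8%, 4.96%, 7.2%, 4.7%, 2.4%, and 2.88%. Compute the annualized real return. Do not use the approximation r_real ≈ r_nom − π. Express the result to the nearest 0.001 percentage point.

-0.844%

Cumulative inflation factor: 1.059 × 1.048 × 1.0496 × 1.072 × 1.047 × 1.024 × 1.0288 ≈ 1.37738.
Nominal growth factor: 1.29800. Real growth factor = 1.29800 / 1.37738 ≈ 0.94237.
Annualized: 0.94237^(1/7) − 1 ≈ -0.00844.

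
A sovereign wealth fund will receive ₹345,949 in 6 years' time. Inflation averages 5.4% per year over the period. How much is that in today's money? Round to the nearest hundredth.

₹252,329.72

Price-level factor over 6 years: (1 + 5.4%)^6 ≈ 1.3710196056.
Purchasing power today: ₹345,949 divided by that factor.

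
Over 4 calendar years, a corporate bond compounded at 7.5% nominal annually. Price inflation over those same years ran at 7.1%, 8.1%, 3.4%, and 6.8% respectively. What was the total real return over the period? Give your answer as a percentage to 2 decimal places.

Cumulative inflation factor: 1.071 × 1.081 × 1.034 × 1.068 ≈ 1.27852.
Nominal growth factor: 1.33547. Real growth factor = 1.33547 / 1.27852 ≈ 1.04454.
Total real return ≈ 4.4544%.

4.45%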